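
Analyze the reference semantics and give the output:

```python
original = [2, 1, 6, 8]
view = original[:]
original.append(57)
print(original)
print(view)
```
[2, 1, 6, 8, 57]
[2, 1, 6, 8]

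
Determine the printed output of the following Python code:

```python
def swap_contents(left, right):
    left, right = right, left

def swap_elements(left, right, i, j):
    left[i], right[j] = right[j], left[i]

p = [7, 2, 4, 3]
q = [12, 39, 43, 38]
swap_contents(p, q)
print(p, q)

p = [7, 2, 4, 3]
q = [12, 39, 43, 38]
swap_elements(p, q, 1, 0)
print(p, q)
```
[7, 2, 4, 3] [12, 39, 43, 38]
[7, 12, 4, 3] [2, 39, 43, 38]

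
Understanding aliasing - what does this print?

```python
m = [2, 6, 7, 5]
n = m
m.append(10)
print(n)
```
[2, 6, 7, 5, 10]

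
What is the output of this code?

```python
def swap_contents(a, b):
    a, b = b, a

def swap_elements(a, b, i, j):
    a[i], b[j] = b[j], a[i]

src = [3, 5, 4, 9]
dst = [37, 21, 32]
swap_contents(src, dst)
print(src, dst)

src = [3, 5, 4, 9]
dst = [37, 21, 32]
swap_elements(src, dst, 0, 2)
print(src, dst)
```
[3, 5, 4, 9] [37, 21, 32]
[32, 5, 4, 9] [37, 21, 3]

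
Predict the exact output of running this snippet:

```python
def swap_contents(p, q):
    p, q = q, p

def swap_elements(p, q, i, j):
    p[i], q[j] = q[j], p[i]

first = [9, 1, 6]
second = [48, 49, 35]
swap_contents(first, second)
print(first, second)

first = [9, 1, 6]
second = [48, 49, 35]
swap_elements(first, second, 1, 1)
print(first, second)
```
[9, 1, 6] [48, 49, 35]
[9, 49, 6] [48, 1, 35]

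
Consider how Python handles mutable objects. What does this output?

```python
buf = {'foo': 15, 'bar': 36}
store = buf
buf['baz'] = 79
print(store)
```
{'foo': 15, 'bar': 36, 'baz': 79}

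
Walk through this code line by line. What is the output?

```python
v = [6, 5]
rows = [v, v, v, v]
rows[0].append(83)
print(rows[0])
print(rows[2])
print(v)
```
[6, 5, 83]
[6, 5, 83]
[6, 5, 83]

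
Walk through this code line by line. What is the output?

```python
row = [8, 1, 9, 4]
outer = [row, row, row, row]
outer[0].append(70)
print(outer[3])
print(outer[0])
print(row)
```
[8, 1, 9, 4, 70]
[8, 1, 9, 4, 70]
[8, 1, 9, 4, 70]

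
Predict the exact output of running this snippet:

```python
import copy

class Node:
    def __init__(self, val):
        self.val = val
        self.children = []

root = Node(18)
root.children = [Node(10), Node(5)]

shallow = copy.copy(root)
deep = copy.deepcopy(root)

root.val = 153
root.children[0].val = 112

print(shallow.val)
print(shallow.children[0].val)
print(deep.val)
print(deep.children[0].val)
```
18
112
18
10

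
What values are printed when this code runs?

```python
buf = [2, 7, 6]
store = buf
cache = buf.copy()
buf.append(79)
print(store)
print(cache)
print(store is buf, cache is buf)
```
[2, 7, 6, 79]
[2, 7, 6]
True False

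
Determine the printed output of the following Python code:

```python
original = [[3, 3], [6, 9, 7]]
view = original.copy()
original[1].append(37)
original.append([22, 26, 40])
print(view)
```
[[3, 3], [6, 9, 7, 37]]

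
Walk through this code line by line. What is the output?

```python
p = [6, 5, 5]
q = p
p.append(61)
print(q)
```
[6, 5, 5, 61]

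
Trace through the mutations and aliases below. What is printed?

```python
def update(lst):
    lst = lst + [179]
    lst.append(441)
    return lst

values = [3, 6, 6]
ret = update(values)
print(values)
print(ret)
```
[3, 6, 6]
[3, 6, 6, 179, 441]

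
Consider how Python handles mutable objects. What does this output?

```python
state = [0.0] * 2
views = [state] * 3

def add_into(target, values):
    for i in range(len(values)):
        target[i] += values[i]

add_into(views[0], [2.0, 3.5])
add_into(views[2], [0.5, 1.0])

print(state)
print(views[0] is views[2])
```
[2.5, 4.5]
True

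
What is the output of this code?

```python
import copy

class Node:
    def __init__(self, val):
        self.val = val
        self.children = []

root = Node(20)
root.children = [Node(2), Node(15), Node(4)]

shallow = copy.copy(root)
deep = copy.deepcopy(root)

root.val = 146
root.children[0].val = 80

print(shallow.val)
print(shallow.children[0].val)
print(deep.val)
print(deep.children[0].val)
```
20
80
20
2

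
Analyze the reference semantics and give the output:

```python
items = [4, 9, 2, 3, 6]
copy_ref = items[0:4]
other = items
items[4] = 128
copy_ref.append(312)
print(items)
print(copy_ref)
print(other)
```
[4, 9, 2, 3, 128]
[4, 9, 2, 3, 312]
[4, 9, 2, 3, 128]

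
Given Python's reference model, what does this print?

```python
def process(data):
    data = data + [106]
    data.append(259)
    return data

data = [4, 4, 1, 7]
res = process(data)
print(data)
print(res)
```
[4, 4, 1, 7]
[4, 4, 1, 7, 106, 259]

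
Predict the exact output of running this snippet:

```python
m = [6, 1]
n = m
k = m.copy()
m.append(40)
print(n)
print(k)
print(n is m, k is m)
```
[6, 1, 40]
[6, 1]
True False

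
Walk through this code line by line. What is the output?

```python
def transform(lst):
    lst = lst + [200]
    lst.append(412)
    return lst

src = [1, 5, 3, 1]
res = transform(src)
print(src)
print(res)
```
[1, 5, 3, 1]
[1, 5, 3, 1, 200, 412]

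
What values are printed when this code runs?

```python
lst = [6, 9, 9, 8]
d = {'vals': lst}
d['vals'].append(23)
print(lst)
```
[6, 9, 9, 8, 23]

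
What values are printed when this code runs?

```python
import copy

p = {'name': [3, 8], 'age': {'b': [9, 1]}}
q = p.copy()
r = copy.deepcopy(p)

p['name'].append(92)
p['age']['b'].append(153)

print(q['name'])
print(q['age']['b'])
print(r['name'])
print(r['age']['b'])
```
[3, 8, 92]
[9, 1, 153]
[3, 8]
[9, 1]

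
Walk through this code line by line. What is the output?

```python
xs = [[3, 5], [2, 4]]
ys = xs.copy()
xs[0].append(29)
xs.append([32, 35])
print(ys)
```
[[3, 5, 29], [2, 4]]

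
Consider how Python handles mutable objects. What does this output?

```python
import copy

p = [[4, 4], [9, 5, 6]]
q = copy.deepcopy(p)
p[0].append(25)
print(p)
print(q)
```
[[4, 4, 25], [9, 5, 6]]
[[4, 4], [9, 5, 6]]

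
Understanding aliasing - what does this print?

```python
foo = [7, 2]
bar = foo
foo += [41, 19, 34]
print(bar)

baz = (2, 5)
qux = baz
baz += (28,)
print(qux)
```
[7, 2, 41, 19, 34]
(2, 5)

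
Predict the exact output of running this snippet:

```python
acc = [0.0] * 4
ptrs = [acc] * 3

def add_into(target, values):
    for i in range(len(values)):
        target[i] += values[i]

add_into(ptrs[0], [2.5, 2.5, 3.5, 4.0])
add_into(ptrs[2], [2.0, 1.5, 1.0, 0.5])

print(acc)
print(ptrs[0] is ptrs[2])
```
[4.5, 4.0, 4.5, 4.5]
True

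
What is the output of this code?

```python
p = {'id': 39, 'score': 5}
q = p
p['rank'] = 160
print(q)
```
{'id': 39, 'score': 5, 'rank': 160}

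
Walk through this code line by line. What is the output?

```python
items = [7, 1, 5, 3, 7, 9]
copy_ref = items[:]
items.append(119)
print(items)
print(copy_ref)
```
[7, 1, 5, 3, 7, 9, 119]
[7, 1, 5, 3, 7, 9]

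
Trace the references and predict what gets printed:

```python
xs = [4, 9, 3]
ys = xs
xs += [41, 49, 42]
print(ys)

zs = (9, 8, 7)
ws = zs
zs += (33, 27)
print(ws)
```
[4, 9, 3, 41, 49, 42]
(9, 8, 7)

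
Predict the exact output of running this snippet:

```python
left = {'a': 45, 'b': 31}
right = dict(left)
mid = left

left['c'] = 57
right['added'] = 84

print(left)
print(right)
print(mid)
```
{'a': 45, 'b': 31, 'c': 57}
{'a': 45, 'b': 31, 'added': 84}
{'a': 45, 'b': 31, 'c': 57}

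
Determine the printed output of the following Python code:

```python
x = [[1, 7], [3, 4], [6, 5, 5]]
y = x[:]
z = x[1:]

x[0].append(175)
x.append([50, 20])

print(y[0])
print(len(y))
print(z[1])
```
[1, 7, 175]
3
[6, 5, 5]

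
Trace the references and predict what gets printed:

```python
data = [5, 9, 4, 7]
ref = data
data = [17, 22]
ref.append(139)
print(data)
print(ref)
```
[17, 22]
[5, 9, 4, 7, 139]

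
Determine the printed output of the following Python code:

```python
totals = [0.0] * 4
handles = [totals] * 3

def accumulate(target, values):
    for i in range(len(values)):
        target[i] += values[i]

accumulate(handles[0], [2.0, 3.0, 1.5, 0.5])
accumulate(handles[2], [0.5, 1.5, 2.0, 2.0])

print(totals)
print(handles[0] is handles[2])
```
[2.5, 4.5, 3.5, 2.5]
True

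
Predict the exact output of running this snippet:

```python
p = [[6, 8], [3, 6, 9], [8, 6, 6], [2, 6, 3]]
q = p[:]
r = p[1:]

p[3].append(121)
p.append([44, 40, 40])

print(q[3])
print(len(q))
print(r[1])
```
[2, 6, 3, 121]
4
[8, 6, 6]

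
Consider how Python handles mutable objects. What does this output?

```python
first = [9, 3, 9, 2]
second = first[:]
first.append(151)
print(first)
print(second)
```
[9, 3, 9, 2, 151]
[9, 3, 9, 2]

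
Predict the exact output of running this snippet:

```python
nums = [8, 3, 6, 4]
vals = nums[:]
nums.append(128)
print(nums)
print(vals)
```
[8, 3, 6, 4, 128]
[8, 3, 6, 4]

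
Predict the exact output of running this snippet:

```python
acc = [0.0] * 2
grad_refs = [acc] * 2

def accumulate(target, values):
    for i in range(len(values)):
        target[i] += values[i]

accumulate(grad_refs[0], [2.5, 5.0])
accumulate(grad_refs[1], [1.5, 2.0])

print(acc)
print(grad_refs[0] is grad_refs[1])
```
[4.0, 7.0]
True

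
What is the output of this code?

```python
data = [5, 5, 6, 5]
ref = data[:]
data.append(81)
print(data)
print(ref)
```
[5, 5, 6, 5, 81]
[5, 5, 6, 5]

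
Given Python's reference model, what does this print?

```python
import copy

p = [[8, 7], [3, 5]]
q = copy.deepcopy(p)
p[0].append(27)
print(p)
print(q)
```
[[8, 7, 27], [3, 5]]
[[8, 7], [3, 5]]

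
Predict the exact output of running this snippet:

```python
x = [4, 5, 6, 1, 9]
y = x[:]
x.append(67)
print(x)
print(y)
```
[4, 5, 6, 1, 9, 67]
[4, 5, 6, 1, 9]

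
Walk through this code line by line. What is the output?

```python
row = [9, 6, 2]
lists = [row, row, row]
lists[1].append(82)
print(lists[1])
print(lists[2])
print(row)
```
[9, 6, 2, 82]
[9, 6, 2, 82]
[9, 6, 2, 82]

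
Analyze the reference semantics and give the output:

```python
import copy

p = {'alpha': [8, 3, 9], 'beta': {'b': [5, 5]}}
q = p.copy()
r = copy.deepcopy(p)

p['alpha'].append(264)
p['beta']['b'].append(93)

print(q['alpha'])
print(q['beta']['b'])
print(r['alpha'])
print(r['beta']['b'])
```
[8, 3, 9, 264]
[5, 5, 93]
[8, 3, 9]
[5, 5]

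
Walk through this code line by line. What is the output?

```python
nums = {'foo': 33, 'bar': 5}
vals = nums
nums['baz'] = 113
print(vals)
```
{'foo': 33, 'bar': 5, 'baz': 113}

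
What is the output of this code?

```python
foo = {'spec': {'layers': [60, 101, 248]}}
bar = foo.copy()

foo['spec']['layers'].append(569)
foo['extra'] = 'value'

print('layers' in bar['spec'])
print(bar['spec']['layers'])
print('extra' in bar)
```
True
[60, 101, 248, 569]
False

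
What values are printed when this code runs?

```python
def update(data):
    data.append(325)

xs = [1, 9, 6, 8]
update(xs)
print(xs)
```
[1, 9, 6, 8, 325]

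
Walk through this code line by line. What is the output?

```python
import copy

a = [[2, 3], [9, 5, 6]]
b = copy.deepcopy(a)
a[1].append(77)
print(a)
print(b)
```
[[2, 3], [9, 5, 6, 77]]
[[2, 3], [9, 5, 6]]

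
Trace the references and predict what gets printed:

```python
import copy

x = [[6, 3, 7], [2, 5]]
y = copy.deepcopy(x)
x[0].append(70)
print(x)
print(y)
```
[[6, 3, 7, 70], [2, 5]]
[[6, 3, 7], [2, 5]]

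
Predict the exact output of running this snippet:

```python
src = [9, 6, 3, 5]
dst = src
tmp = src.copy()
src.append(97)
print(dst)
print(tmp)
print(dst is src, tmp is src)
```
[9, 6, 3, 5, 97]
[9, 6, 3, 5]
True False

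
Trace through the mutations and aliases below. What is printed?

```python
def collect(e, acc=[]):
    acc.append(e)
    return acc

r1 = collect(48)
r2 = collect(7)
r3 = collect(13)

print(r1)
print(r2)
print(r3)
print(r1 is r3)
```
[48, 7, 13]
[48, 7, 13]
[48, 7, 13]
True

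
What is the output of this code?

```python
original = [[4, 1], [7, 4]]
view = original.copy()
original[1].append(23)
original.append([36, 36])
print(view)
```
[[4, 1], [7, 4, 23]]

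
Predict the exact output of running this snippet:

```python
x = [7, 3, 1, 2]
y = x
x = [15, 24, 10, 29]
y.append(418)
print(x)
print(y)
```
[15, 24, 10, 29]
[7, 3, 1, 2, 418]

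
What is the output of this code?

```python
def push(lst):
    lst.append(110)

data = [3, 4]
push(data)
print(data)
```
[3, 4, 110]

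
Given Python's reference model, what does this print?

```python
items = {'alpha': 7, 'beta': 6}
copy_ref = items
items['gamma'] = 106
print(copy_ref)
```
{'alpha': 7, 'beta': 6, 'gamma': 106}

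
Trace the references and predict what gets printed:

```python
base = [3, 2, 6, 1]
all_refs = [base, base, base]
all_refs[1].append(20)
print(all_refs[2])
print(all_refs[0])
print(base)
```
[3, 2, 6, 1, 20]
[3, 2, 6, 1, 20]
[3, 2, 6, 1, 20]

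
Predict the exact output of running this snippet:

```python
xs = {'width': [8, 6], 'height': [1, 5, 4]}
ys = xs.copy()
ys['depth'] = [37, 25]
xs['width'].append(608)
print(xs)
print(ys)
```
{'width': [8, 6, 608], 'height': [1, 5, 4]}
{'width': [8, 6, 608], 'height': [1, 5, 4], 'depth': [37, 25]}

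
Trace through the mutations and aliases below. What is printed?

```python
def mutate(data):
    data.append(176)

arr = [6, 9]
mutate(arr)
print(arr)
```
[6, 9, 176]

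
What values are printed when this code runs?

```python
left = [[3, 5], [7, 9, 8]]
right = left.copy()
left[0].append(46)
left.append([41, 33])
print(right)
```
[[3, 5, 46], [7, 9, 8]]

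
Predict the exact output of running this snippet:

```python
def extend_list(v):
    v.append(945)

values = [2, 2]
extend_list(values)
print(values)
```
[2, 2, 945]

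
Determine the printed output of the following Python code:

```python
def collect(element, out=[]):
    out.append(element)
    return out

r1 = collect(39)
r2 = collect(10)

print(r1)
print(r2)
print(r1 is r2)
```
[39, 10]
[39, 10]
True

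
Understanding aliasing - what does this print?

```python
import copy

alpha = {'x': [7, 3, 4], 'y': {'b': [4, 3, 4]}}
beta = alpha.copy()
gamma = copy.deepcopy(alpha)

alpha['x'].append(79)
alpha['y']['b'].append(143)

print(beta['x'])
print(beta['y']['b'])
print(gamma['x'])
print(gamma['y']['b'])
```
[7, 3, 4, 79]
[4, 3, 4, 143]
[7, 3, 4]
[4, 3, 4]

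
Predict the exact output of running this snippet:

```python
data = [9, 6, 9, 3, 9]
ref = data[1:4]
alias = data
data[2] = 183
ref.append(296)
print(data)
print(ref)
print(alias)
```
[9, 6, 183, 3, 9]
[6, 9, 3, 296]
[9, 6, 183, 3, 9]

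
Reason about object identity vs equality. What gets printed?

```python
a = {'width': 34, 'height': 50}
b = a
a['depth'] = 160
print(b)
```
{'width': 34, 'height': 50, 'depth': 160}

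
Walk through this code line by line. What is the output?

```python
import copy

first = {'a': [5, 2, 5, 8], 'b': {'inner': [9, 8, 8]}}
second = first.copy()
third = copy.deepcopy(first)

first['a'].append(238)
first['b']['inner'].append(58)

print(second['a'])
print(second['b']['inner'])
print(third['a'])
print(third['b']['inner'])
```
[5, 2, 5, 8, 238]
[9, 8, 8, 58]
[5, 2, 5, 8]
[9, 8, 8]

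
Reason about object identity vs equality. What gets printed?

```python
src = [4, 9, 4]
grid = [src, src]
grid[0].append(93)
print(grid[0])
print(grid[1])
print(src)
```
[4, 9, 4, 93]
[4, 9, 4, 93]
[4, 9, 4, 93]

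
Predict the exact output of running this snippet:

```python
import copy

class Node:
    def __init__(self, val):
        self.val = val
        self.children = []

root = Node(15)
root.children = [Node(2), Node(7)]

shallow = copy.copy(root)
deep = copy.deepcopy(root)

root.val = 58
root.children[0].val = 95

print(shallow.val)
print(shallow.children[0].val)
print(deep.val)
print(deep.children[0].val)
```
15
95
15
2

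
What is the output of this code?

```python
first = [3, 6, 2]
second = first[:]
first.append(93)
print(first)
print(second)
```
[3, 6, 2, 93]
[3, 6, 2]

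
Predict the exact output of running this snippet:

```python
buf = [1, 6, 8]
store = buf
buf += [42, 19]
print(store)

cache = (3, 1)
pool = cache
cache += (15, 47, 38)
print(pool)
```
[1, 6, 8, 42, 19]
(3, 1)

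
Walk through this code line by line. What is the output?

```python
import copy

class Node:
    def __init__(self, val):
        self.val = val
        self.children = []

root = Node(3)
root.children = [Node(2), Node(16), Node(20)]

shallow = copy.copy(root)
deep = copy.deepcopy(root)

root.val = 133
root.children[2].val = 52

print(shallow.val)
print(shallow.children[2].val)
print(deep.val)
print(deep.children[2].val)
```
3
52
3
20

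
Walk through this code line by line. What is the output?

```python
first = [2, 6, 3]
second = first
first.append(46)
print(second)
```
[2, 6, 3, 46]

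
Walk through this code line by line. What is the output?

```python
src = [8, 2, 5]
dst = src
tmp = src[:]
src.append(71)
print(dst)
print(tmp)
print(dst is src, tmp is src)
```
[8, 2, 5, 71]
[8, 2, 5]
True False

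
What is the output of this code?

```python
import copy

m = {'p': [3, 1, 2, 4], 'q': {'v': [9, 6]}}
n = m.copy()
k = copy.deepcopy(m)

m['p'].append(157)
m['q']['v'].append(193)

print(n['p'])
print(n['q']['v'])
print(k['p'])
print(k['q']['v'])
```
[3, 1, 2, 4, 157]
[9, 6, 193]
[3, 1, 2, 4]
[9, 6]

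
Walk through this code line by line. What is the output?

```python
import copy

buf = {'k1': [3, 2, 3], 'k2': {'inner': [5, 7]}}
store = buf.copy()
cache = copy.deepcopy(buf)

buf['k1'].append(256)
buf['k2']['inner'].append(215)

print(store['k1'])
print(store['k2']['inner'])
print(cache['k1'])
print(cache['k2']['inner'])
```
[3, 2, 3, 256]
[5, 7, 215]
[3, 2, 3]
[5, 7]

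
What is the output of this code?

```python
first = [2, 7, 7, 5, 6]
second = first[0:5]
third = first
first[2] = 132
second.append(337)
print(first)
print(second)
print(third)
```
[2, 7, 132, 5, 6]
[2, 7, 7, 5, 6, 337]
[2, 7, 132, 5, 6]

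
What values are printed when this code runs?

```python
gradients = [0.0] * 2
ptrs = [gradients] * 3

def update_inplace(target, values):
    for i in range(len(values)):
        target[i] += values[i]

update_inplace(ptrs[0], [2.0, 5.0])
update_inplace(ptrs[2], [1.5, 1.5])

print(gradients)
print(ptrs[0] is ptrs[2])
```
[3.5, 6.5]
True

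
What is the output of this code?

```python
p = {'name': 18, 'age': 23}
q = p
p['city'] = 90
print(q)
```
{'name': 18, 'age': 23, 'city': 90}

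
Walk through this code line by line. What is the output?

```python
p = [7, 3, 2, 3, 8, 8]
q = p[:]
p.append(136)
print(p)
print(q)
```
[7, 3, 2, 3, 8, 8, 136]
[7, 3, 2, 3, 8, 8]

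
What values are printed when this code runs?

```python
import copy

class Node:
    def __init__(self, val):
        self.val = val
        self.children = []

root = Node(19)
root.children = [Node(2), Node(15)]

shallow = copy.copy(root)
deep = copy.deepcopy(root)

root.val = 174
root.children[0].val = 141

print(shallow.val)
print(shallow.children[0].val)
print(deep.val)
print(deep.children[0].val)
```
19
141
19
2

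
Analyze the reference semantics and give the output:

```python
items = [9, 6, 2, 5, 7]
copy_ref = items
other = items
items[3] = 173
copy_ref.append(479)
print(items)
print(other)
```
[9, 6, 2, 173, 7, 479]
[9, 6, 2, 173, 7, 479]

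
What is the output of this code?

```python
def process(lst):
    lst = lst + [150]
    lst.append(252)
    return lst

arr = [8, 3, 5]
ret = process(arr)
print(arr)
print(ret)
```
[8, 3, 5]
[8, 3, 5, 150, 252]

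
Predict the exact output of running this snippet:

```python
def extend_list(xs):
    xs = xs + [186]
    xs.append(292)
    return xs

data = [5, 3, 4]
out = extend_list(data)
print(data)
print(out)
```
[5, 3, 4]
[5, 3, 4, 186, 292]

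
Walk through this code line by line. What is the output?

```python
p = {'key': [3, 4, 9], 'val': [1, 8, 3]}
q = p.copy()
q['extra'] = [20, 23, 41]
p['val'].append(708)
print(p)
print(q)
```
{'key': [3, 4, 9], 'val': [1, 8, 3, 708]}
{'key': [3, 4, 9], 'val': [1, 8, 3, 708], 'extra': [20, 23, 41]}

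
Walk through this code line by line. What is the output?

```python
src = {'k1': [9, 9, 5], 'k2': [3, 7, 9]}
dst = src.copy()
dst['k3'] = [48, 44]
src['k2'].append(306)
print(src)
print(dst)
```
{'k1': [9, 9, 5], 'k2': [3, 7, 9, 306]}
{'k1': [9, 9, 5], 'k2': [3, 7, 9, 306], 'k3': [48, 44]}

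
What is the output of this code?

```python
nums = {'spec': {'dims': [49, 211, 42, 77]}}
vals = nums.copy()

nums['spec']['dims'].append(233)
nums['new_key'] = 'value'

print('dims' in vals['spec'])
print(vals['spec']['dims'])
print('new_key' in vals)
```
True
[49, 211, 42, 77, 233]
False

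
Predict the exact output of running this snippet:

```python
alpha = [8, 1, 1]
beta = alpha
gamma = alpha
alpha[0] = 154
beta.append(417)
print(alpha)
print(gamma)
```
[154, 1, 1, 417]
[154, 1, 1, 417]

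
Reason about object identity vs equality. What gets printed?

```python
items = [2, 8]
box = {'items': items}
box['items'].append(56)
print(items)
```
[2, 8, 56]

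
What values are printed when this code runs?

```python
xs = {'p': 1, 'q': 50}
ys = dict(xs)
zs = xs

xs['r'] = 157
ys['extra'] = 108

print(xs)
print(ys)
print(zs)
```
{'p': 1, 'q': 50, 'r': 157}
{'p': 1, 'q': 50, 'extra': 108}
{'p': 1, 'q': 50, 'r': 157}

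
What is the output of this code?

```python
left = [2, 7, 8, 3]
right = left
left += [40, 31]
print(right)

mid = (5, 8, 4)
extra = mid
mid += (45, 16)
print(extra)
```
[2, 7, 8, 3, 40, 31]
(5, 8, 4)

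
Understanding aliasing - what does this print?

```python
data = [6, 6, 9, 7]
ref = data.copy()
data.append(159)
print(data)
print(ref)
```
[6, 6, 9, 7, 159]
[6, 6, 9, 7]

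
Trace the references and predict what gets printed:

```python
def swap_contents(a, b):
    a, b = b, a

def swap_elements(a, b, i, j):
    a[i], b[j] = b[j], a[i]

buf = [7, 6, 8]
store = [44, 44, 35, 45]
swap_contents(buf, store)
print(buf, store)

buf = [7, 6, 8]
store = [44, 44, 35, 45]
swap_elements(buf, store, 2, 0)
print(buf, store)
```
[7, 6, 8] [44, 44, 35, 45]
[7, 6, 44] [8, 44, 35, 45]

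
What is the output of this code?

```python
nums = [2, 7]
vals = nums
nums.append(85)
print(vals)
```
[2, 7, 85]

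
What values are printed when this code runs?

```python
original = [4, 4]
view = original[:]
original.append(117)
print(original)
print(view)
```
[4, 4, 117]
[4, 4]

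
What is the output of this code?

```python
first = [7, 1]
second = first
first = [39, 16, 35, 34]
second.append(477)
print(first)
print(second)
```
[39, 16, 35, 34]
[7, 1, 477]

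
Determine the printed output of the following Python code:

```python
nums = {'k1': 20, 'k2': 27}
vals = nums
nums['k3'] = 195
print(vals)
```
{'k1': 20, 'k2': 27, 'k3': 195}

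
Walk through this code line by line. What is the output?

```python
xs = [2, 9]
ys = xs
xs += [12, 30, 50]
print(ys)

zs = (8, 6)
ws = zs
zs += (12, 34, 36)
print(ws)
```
[2, 9, 12, 30, 50]
(8, 6)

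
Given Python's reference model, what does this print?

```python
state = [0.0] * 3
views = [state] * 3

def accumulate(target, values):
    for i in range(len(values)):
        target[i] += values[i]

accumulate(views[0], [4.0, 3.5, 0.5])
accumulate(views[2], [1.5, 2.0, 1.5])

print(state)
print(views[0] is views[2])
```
[5.5, 5.5, 2.0]
True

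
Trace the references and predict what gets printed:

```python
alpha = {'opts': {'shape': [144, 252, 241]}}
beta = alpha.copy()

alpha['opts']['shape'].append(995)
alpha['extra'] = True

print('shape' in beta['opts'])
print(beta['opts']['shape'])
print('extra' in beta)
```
True
[144, 252, 241, 995]
False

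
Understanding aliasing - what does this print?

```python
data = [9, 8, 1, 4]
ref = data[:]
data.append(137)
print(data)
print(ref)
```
[9, 8, 1, 4, 137]
[9, 8, 1, 4]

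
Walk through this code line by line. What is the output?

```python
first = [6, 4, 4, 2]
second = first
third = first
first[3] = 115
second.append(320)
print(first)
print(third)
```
[6, 4, 4, 115, 320]
[6, 4, 4, 115, 320]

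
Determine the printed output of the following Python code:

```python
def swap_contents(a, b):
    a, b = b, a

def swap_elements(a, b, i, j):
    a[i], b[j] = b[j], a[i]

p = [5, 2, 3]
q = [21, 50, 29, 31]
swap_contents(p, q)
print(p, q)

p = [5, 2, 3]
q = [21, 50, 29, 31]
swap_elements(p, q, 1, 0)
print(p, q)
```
[5, 2, 3] [21, 50, 29, 31]
[5, 21, 3] [2, 50, 29, 31]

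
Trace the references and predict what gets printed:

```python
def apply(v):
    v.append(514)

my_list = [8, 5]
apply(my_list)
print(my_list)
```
[8, 5, 514]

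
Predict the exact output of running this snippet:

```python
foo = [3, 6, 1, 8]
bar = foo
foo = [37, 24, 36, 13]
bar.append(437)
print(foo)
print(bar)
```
[37, 24, 36, 13]
[3, 6, 1, 8, 437]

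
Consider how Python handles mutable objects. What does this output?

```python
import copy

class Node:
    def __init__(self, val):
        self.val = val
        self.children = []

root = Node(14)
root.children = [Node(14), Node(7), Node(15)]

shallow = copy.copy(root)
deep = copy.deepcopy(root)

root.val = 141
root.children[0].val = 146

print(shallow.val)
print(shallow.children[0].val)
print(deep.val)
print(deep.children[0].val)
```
14
146
14
14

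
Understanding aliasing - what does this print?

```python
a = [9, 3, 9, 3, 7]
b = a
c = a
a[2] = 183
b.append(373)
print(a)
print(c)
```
[9, 3, 183, 3, 7, 373]
[9, 3, 183, 3, 7, 373]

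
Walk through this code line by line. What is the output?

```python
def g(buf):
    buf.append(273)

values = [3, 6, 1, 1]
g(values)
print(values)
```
[3, 6, 1, 1, 273]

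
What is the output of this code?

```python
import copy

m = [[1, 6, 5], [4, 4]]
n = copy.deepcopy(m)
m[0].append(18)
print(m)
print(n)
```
[[1, 6, 5, 18], [4, 4]]
[[1, 6, 5], [4, 4]]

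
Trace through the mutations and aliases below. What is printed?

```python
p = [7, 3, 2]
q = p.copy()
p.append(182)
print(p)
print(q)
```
[7, 3, 2, 182]
[7, 3, 2]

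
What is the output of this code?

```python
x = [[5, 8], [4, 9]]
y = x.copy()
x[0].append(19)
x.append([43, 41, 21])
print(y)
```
[[5, 8, 19], [4, 9]]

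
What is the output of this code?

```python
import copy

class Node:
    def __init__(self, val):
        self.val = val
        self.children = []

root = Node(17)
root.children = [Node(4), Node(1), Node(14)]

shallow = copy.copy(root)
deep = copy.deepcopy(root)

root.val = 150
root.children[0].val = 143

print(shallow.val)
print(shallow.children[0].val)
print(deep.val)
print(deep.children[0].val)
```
17
143
17
4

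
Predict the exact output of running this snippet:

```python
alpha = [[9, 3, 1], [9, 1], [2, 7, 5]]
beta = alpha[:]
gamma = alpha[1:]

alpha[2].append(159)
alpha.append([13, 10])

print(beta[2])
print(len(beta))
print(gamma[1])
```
[2, 7, 5, 159]
3
[2, 7, 5, 159]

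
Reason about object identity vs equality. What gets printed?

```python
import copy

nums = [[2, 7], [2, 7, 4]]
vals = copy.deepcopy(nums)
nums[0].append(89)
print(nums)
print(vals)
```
[[2, 7, 89], [2, 7, 4]]
[[2, 7], [2, 7, 4]]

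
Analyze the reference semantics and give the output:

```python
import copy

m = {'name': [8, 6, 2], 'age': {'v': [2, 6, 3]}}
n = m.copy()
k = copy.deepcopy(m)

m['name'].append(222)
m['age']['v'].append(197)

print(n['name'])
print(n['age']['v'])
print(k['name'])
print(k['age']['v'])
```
[8, 6, 2, 222]
[2, 6, 3, 197]
[8, 6, 2]
[2, 6, 3]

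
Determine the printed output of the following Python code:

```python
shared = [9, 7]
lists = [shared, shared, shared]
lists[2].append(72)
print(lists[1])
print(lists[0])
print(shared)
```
[9, 7, 72]
[9, 7, 72]
[9, 7, 72]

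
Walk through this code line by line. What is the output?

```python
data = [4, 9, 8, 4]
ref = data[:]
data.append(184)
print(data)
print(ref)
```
[4, 9, 8, 4, 184]
[4, 9, 8, 4]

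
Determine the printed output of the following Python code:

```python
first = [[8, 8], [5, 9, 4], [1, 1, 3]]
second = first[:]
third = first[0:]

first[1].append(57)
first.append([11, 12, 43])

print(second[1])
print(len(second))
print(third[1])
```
[5, 9, 4, 57]
3
[5, 9, 4, 57]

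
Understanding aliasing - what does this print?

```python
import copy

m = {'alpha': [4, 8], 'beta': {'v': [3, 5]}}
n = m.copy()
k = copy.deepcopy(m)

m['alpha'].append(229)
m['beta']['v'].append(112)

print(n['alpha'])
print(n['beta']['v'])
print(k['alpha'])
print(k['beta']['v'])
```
[4, 8, 229]
[3, 5, 112]
[4, 8]
[3, 5]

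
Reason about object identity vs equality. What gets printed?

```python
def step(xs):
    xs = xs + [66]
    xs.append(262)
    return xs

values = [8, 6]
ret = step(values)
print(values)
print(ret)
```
[8, 6]
[8, 6, 66, 262]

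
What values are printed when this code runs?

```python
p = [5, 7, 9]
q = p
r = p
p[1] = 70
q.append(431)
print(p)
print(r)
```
[5, 70, 9, 431]
[5, 70, 9, 431]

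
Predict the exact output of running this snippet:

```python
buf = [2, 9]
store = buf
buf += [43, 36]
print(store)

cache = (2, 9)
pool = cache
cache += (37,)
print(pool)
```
[2, 9, 43, 36]
(2, 9)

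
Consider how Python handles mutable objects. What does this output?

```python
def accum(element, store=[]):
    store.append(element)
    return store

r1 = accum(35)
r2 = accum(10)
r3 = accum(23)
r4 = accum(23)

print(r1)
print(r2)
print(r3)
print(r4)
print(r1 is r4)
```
[35, 10, 23, 23]
[35, 10, 23, 23]
[35, 10, 23, 23]
[35, 10, 23, 23]
True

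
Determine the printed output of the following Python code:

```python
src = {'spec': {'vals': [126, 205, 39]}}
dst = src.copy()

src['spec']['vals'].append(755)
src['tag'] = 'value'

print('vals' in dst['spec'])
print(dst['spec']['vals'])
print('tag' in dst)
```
True
[126, 205, 39, 755]
False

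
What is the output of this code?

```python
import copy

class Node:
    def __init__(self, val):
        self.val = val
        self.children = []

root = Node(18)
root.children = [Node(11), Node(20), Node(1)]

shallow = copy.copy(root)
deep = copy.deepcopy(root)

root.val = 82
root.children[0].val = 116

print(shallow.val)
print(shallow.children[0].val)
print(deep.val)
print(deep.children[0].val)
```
18
116
18
11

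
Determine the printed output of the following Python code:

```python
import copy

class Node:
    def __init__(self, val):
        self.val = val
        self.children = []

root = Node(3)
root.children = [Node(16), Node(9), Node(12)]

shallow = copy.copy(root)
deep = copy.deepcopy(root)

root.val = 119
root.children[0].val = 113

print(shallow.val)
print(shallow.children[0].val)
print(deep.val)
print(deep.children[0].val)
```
3
113
3
16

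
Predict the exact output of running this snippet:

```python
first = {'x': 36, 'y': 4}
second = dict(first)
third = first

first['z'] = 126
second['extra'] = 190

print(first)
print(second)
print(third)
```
{'x': 36, 'y': 4, 'z': 126}
{'x': 36, 'y': 4, 'extra': 190}
{'x': 36, 'y': 4, 'z': 126}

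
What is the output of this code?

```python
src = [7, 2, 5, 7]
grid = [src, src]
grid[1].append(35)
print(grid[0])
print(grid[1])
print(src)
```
[7, 2, 5, 7, 35]
[7, 2, 5, 7, 35]
[7, 2, 5, 7, 35]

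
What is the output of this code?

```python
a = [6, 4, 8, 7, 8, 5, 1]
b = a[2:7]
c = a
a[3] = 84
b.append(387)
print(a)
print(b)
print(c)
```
[6, 4, 8, 84, 8, 5, 1]
[8, 7, 8, 5, 1, 387]
[6, 4, 8, 84, 8, 5, 1]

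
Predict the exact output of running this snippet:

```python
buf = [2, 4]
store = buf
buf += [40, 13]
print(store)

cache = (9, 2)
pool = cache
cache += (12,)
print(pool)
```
[2, 4, 40, 13]
(9, 2)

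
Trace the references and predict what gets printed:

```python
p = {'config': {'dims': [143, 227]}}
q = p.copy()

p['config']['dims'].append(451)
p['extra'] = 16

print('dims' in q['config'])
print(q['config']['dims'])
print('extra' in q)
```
True
[143, 227, 451]
False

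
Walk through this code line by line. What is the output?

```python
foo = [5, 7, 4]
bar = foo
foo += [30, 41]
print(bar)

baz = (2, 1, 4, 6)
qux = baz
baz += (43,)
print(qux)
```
[5, 7, 4, 30, 41]
(2, 1, 4, 6)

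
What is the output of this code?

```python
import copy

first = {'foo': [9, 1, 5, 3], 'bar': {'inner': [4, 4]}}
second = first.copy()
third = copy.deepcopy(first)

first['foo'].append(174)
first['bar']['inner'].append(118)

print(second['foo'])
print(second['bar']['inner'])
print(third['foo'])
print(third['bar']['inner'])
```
[9, 1, 5, 3, 174]
[4, 4, 118]
[9, 1, 5, 3]
[4, 4]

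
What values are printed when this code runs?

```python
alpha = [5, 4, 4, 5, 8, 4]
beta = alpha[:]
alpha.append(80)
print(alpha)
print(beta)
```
[5, 4, 4, 5, 8, 4, 80]
[5, 4, 4, 5, 8, 4]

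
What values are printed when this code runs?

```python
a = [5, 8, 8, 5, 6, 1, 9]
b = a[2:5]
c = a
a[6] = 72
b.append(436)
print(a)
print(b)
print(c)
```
[5, 8, 8, 5, 6, 1, 72]
[8, 5, 6, 436]
[5, 8, 8, 5, 6, 1, 72]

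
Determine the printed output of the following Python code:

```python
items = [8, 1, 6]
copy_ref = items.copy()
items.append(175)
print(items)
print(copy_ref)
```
[8, 1, 6, 175]
[8, 1, 6]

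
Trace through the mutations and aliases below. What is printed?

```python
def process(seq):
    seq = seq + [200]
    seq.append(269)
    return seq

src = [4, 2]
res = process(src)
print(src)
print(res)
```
[4, 2]
[4, 2, 200, 269]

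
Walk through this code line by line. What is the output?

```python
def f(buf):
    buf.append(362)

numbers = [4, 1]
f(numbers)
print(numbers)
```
[4, 1, 362]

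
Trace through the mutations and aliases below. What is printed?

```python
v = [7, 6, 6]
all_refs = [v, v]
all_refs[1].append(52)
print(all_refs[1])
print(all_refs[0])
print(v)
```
[7, 6, 6, 52]
[7, 6, 6, 52]
[7, 6, 6, 52]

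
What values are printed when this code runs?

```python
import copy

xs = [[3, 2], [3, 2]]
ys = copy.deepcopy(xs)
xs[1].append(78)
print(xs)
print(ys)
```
[[3, 2], [3, 2, 78]]
[[3, 2], [3, 2]]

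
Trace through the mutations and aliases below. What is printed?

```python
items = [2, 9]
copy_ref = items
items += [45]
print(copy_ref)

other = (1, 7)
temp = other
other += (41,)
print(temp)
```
[2, 9, 45]
(1, 7)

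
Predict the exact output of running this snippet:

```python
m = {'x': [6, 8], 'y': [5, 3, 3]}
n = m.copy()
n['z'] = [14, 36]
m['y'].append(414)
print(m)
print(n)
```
{'x': [6, 8], 'y': [5, 3, 3, 414]}
{'x': [6, 8], 'y': [5, 3, 3, 414], 'z': [14, 36]}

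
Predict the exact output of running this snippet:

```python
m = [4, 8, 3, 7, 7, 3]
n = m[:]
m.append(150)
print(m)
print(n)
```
[4, 8, 3, 7, 7, 3, 150]
[4, 8, 3, 7, 7, 3]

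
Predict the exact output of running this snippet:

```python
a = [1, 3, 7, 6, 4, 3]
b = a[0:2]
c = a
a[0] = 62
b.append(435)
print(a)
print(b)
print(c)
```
[62, 3, 7, 6, 4, 3]
[1, 3, 435]
[62, 3, 7, 6, 4, 3]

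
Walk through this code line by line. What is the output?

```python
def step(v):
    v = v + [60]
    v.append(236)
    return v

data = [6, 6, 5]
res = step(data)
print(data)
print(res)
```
[6, 6, 5]
[6, 6, 5, 60, 236]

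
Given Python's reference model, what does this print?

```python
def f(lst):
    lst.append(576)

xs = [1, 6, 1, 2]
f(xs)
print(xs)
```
[1, 6, 1, 2, 576]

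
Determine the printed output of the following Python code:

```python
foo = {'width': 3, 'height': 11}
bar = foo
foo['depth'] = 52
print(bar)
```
{'width': 3, 'height': 11, 'depth': 52}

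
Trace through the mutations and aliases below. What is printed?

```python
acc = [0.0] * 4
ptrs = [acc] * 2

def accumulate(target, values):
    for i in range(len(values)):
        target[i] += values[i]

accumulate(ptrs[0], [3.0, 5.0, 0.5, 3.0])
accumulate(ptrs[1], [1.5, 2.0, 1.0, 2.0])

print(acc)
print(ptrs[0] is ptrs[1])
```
[4.5, 7.0, 1.5, 5.0]
True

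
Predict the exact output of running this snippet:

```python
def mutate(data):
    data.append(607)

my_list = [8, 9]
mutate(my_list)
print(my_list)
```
[8, 9, 607]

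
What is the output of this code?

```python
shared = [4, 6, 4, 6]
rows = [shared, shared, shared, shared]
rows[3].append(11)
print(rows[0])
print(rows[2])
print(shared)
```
[4, 6, 4, 6, 11]
[4, 6, 4, 6, 11]
[4, 6, 4, 6, 11]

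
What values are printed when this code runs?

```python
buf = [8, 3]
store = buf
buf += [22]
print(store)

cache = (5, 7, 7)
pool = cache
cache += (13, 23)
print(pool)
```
[8, 3, 22]
(5, 7, 7)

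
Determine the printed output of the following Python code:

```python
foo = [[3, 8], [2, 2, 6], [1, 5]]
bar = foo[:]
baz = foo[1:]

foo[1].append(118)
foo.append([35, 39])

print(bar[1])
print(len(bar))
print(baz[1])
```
[2, 2, 6, 118]
3
[1, 5]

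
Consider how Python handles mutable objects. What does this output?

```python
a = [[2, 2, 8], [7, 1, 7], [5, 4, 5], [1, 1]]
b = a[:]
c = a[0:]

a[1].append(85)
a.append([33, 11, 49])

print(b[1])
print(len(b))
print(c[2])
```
[7, 1, 7, 85]
4
[5, 4, 5]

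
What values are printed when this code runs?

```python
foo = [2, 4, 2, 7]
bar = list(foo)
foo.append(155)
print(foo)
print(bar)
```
[2, 4, 2, 7, 155]
[2, 4, 2, 7]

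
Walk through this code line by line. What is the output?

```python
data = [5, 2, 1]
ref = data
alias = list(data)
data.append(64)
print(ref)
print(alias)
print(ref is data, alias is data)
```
[5, 2, 1, 64]
[5, 2, 1]
True False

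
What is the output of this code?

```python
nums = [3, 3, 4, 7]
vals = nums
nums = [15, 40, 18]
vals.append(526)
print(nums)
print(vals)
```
[15, 40, 18]
[3, 3, 4, 7, 526]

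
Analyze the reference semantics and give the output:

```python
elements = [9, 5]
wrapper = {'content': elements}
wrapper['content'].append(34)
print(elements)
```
[9, 5, 34]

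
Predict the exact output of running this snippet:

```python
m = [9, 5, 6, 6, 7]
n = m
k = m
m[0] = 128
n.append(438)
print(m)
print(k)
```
[128, 5, 6, 6, 7, 438]
[128, 5, 6, 6, 7, 438]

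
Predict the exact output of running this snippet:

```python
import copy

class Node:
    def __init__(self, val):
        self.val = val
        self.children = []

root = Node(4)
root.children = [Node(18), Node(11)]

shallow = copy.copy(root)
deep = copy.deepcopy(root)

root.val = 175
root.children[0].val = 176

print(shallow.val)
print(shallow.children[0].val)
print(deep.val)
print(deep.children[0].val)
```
4
176
4
18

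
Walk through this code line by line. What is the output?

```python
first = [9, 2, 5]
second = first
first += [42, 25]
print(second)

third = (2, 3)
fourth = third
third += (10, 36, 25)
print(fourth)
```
[9, 2, 5, 42, 25]
(2, 3)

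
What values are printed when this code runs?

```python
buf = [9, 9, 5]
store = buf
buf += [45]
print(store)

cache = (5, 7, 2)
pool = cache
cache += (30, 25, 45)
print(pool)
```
[9, 9, 5, 45]
(5, 7, 2)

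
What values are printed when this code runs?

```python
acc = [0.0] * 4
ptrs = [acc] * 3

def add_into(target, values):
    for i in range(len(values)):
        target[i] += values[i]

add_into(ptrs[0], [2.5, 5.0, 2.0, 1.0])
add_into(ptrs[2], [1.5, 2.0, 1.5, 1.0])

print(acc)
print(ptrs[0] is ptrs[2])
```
[4.0, 7.0, 3.5, 2.0]
True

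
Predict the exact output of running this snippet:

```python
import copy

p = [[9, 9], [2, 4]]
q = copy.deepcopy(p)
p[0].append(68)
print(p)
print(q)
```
[[9, 9, 68], [2, 4]]
[[9, 9], [2, 4]]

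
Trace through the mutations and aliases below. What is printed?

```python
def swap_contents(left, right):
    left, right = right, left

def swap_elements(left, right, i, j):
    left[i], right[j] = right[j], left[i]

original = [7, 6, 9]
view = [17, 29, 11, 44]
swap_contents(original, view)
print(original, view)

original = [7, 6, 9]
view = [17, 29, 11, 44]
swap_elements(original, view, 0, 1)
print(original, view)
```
[7, 6, 9] [17, 29, 11, 44]
[29, 6, 9] [17, 7, 11, 44]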